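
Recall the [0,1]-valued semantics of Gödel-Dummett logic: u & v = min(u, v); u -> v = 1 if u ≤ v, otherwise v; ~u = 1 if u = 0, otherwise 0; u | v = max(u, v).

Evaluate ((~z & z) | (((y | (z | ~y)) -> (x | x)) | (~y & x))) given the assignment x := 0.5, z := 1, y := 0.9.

0.50

~z: Gödel ¬ of 1 = 0 (operand ≠ 0)
(~z & z) = min(0, 1) = 0
~y: Gödel ¬ of 0.9 = 0 (operand ≠ 0)
(z | ~y) = max(1, 0) = 1
(y | (z | ~y)) = max(0.9, 1) = 1
(x | x) = max(0.5, 0.5) = 0.5
((y | (z | ~y)) -> (x | x)): 1 > 0.5, so result = 0.5
~y: Gödel ¬ of 0.9 = 0 (operand ≠ 0)
(~y & x) = min(0, 0.5) = 0
(((y | (z | ~y)) -> (x | x)) | (~y & x)) = max(0.5, 0) = 0.5
((~z & z) | (((y | (z | ~y)) -> (x | x)) | (~y & x))) = max(0, 0.5) = 0.5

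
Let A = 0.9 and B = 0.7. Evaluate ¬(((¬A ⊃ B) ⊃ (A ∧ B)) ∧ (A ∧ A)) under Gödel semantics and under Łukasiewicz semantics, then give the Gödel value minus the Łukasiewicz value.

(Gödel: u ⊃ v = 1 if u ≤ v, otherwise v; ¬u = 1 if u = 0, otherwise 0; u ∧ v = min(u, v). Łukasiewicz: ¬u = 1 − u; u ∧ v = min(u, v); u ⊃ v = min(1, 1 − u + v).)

Gödel evaluation:
  ¬A: Gödel ¬ of 0.9 = 0 (operand ≠ 0)
  (¬A ⊃ B): 0 ≤ 0.7, so result = 1
  (A ∧ B) = min(0.9, 0.7) = 0.7
  ((¬A ⊃ B) ⊃ (A ∧ B)): 1 > 0.7, so result = 0.7
  (A ∧ A) = min(0.9, 0.9) = 0.9
  (((¬A ⊃ B) ⊃ (A ∧ B)) ∧ (A ∧ A)) = min(0.7, 0.9) = 0.7
  ¬(((¬A ⊃ B) ⊃ (A ∧ B)) ∧ (A ∧ A)): Gödel ¬ of 0.7 = 0 (operand ≠ 0)
  Gödel value = 0
Łukasiewicz evaluation:
  ¬A: Łukasiewicz ¬ gives 1 − 0.9 = 0.1
  (¬A ⊃ B): min(1, 1 − 0.1 + 0.7) = 1
  (A ∧ B) = min(0.9, 0.7) = 0.7
  ((¬A ⊃ B) ⊃ (A ∧ B)): min(1, 1 − 1 + 0.7) = 0.7
  (A ∧ A) = min(0.9, 0.9) = 0.9
  (((¬A ⊃ B) ⊃ (A ∧ B)) ∧ (A ∧ A)) = min(0.7, 0.9) = 0.7
  ¬(((¬A ⊃ B) ⊃ (A ∧ B)) ∧ (A ∧ A)): Łukasiewicz ¬ gives 1 − 0.7 = 0.3
  Łukasiewicz value = 0.3
Difference: 0 − 0.3 = -0.30

-0.30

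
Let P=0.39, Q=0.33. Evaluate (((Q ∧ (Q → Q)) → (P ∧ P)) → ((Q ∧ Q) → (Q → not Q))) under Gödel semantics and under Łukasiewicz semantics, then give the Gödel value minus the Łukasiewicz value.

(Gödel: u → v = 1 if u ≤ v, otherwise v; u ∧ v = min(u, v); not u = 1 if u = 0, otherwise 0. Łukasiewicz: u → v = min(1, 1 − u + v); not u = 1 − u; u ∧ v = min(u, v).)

-1.00

Gödel evaluation:
  (Q → Q): 0.33 ≤ 0.33, so result = 1
  (Q ∧ (Q → Q)) = min(0.33, 1) = 0.33
  (P ∧ P) = min(0.39, 0.39) = 0.39
  ((Q ∧ (Q → Q)) → (P ∧ P)): 0.33 ≤ 0.39, so result = 1
  (Q ∧ Q) = min(0.33, 0.33) = 0.33
  not Q: Gödel ¬ of 0.33 = 0 (operand ≠ 0)
  (Q → not Q): 0.33 > 0, so result = 0
  ((Q ∧ Q) → (Q → not Q)): 0.33 > 0, so result = 0
  (((Q ∧ (Q → Q)) → (P ∧ P)) → ((Q ∧ Q) → (Q → not Q))): 1 > 0, so result = 0
  Gödel value = 0
Łukasiewicz evaluation:
  (Q → Q): min(1, 1 − 0.33 + 0.33) = 1
  (Q ∧ (Q → Q)) = min(0.33, 1) = 0.33
  (P ∧ P) = min(0.39, 0.39) = 0.39
  ((Q ∧ (Q → Q)) → (P ∧ P)): min(1, 1 − 0.33 + 0.39) = 1
  (Q ∧ Q) = min(0.33, 0.33) = 0.33
  not Q: Łukasiewicz ¬ gives 1 − 0.33 = 0.67
  (Q → not Q): min(1, 1 − 0.33 + 0.67) = 1
  ((Q ∧ Q) → (Q → not Q)): min(1, 1 − 0.33 + 1) = 1
  (((Q ∧ (Q → Q)) → (P ∧ P)) → ((Q ∧ Q) → (Q → not Q))): min(1, 1 − 1 + 1) = 1
  Łukasiewicz value = 1
Difference: 0 − 1 = -1.00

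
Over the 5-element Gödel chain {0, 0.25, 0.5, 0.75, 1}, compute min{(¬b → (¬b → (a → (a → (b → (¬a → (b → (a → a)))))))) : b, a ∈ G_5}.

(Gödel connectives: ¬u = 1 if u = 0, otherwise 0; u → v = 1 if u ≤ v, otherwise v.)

Every assignment gives 1. For instance at b = 0, a = 0:
  ¬b: Gödel ¬ of 0 = 1 (operand is 0)
  ¬b: Gödel ¬ of 0 = 1 (operand is 0)
  ¬a: Gödel ¬ of 0 = 1 (operand is 0)
  (a → a): 0 ≤ 0, so result = 1
  (b → (a → a)): 0 ≤ 1, so result = 1
  (¬a → (b → (a → a))): 1 ≤ 1, so result = 1
  (b → (¬a → (b → (a → a)))): 0 ≤ 1, so result = 1
  (a → (b → (¬a → (b → (a → a))))): 0 ≤ 1, so result = 1
  (a → (a → (b → (¬a → (b → (a → a)))))): 0 ≤ 1, so result = 1
  (¬b → (a → (a → (b → (¬a → (b → (a → a))))))): 1 ≤ 1, so result = 1
  (¬b → (¬b → (a → (a → (b → (¬a → (b → (a → a)))))))): 1 ≤ 1, so result = 1
All 25 assignments give value 1 — the formula is a G_5-tautology.

1.00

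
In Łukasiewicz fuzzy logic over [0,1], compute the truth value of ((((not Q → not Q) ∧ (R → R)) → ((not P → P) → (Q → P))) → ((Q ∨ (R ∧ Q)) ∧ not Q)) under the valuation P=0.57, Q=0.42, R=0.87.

0.42

not Q: Łukasiewicz ¬ gives 1 − 0.42 = 0.58
not Q: Łukasiewicz ¬ gives 1 − 0.42 = 0.58
(not Q → not Q): min(1, 1 − 0.58 + 0.58) = 1
(R → R): min(1, 1 − 0.87 + 0.87) = 1
((not Q → not Q) ∧ (R → R)) = min(1, 1) = 1
not P: Łukasiewicz ¬ gives 1 − 0.57 = 0.43
(not P → P): min(1, 1 − 0.43 + 0.57) = 1
(Q → P): min(1, 1 − 0.42 + 0.57) = 1
((not P → P) → (Q → P)): min(1, 1 − 1 + 1) = 1
(((not Q → not Q) ∧ (R → R)) → ((not P → P) → (Q → P))): min(1, 1 − 1 + 1) = 1
(R ∧ Q) = min(0.87, 0.42) = 0.42
(Q ∨ (R ∧ Q)) = max(0.42, 0.42) = 0.42
not Q: Łukasiewicz ¬ gives 1 − 0.42 = 0.58
((Q ∨ (R ∧ Q)) ∧ not Q) = min(0.42, 0.58) = 0.42
((((not Q → not Q) ∧ (R → R)) → ((not P → P) → (Q → P))) → ((Q ∨ (R ∧ Q)) ∧ not Q)): min(1, 1 − 1 + 0.42) = 0.42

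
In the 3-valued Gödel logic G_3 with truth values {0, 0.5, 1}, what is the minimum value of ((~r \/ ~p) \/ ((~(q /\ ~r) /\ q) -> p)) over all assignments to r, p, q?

The minimum is attained at r = 0.5, p = 0.5, q = 1:
  ~r: Gödel ¬ of 0.5 = 0 (operand ≠ 0)
  ~p: Gödel ¬ of 0.5 = 0 (operand ≠ 0)
  (~r \/ ~p) = max(0, 0) = 0
  ~r: Gödel ¬ of 0.5 = 0 (operand ≠ 0)
  (q /\ ~r) = min(1, 0) = 0
  ~(q /\ ~r): Gödel ¬ of 0 = 1 (operand is 0)
  (~(q /\ ~r) /\ q) = min(1, 1) = 1
  ((~(q /\ ~r) /\ q) -> p): 1 > 0.5, so result = 0.5
  ((~r \/ ~p) \/ ((~(q /\ ~r) /\ q) -> p)) = max(0, 0.5) = 0.5
Checking all 27 assignments confirms none give a value below 0.50.

0.50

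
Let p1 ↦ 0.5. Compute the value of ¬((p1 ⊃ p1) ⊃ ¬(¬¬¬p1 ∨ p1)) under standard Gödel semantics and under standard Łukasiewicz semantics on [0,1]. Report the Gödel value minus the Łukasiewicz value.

Gödel evaluation:
  (p1 ⊃ p1): 0.5 ≤ 0.5, so result = 1
  ¬p1: Gödel ¬ of 0.5 = 0 (operand ≠ 0)
  ¬¬p1: Gödel ¬ of 0 = 1 (operand is 0)
  ¬¬¬p1: Gödel ¬ of 1 = 0 (operand ≠ 0)
  (¬¬¬p1 ∨ p1) = max(0, 0.5) = 0.5
  ¬(¬¬¬p1 ∨ p1): Gödel ¬ of 0.5 = 0 (operand ≠ 0)
  ((p1 ⊃ p1) ⊃ ¬(¬¬¬p1 ∨ p1)): 1 > 0, so result = 0
  ¬((p1 ⊃ p1) ⊃ ¬(¬¬¬p1 ∨ p1)): Gödel ¬ of 0 = 1 (operand is 0)
  Gödel value = 1
Łukasiewicz evaluation:
  (p1 ⊃ p1): min(1, 1 − 0.5 + 0.5) = 1
  ¬p1: Łukasiewicz ¬ gives 1 − 0.5 = 0.5
  ¬¬p1: Łukasiewicz ¬ gives 1 − 0.5 = 0.5
  ¬¬¬p1: Łukasiewicz ¬ gives 1 − 0.5 = 0.5
  (¬¬¬p1 ∨ p1) = max(0.5, 0.5) = 0.5
  ¬(¬¬¬p1 ∨ p1): Łukasiewicz ¬ gives 1 − 0.5 = 0.5
  ((p1 ⊃ p1) ⊃ ¬(¬¬¬p1 ∨ p1)): min(1, 1 − 1 + 0.5) = 0.5
  ¬((p1 ⊃ p1) ⊃ ¬(¬¬¬p1 ∨ p1)): Łukasiewicz ¬ gives 1 − 0.5 = 0.5
  Łukasiewicz value = 0.5
Difference: 1 − 0.5 = 0.50

0.50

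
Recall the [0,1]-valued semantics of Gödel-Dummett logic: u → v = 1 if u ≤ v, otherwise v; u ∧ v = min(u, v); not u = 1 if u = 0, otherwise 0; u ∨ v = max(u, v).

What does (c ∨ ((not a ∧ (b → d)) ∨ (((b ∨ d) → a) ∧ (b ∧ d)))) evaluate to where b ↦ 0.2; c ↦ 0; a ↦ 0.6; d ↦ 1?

not a: Gödel ¬ of 0.6 = 0 (operand ≠ 0)
(b → d): 0.2 ≤ 1, so result = 1
(not a ∧ (b → d)) = min(0, 1) = 0
(b ∨ d) = max(0.2, 1) = 1
((b ∨ d) → a): 1 > 0.6, so result = 0.6
(b ∧ d) = min(0.2, 1) = 0.2
(((b ∨ d) → a) ∧ (b ∧ d)) = min(0.6, 0.2) = 0.2
((not a ∧ (b → d)) ∨ (((b ∨ d) → a) ∧ (b ∧ d))) = max(0, 0.2) = 0.2
(c ∨ ((not a ∧ (b → d)) ∨ (((b ∨ d) → a) ∧ (b ∧ d)))) = max(0, 0.2) = 0.2

0.20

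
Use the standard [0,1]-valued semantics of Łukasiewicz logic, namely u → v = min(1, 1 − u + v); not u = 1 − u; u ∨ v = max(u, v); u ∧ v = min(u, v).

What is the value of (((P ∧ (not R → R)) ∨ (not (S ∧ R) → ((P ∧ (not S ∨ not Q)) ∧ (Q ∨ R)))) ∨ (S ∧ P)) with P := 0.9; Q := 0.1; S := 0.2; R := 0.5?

not R: Łukasiewicz ¬ gives 1 − 0.5 = 0.5
(not R → R): min(1, 1 − 0.5 + 0.5) = 1
(P ∧ (not R → R)) = min(0.9, 1) = 0.9
(S ∧ R) = min(0.2, 0.5) = 0.2
not (S ∧ R): Łukasiewicz ¬ gives 1 − 0.2 = 0.8
not S: Łukasiewicz ¬ gives 1 − 0.2 = 0.8
not Q: Łukasiewicz ¬ gives 1 − 0.1 = 0.9
(not S ∨ not Q) = max(0.8, 0.9) = 0.9
(P ∧ (not S ∨ not Q)) = min(0.9, 0.9) = 0.9
(Q ∨ R) = max(0.1, 0.5) = 0.5
((P ∧ (not S ∨ not Q)) ∧ (Q ∨ R)) = min(0.9, 0.5) = 0.5
(not (S ∧ R) → ((P ∧ (not S ∨ not Q)) ∧ (Q ∨ R))): min(1, 1 − 0.8 + 0.5) = 0.7
((P ∧ (not R → R)) ∨ (not (S ∧ R) → ((P ∧ (not S ∨ not Q)) ∧ (Q ∨ R)))) = max(0.9, 0.7) = 0.9
(S ∧ P) = min(0.2, 0.9) = 0.2
(((P ∧ (not R → R)) ∨ (not (S ∧ R) → ((P ∧ (not S ∨ not Q)) ∧ (Q ∨ R)))) ∨ (S ∧ P)) = max(0.9, 0.2) = 0.9

0.90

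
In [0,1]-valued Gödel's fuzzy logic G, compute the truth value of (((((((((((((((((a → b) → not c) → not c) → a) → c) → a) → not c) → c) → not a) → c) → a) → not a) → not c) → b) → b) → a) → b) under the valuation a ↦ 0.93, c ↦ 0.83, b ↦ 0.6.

(a → b): 0.93 > 0.6, so result = 0.6
not c: Gödel ¬ of 0.83 = 0 (operand ≠ 0)
((a → b) → not c): 0.6 > 0, so result = 0
not c: Gödel ¬ of 0.83 = 0 (operand ≠ 0)
(((a → b) → not c) → not c): 0 ≤ 0, so result = 1
((((a → b) → not c) → not c) → a): 1 > 0.93, so result = 0.93
(((((a → b) → not c) → not c) → a) → c): 0.93 > 0.83, so result = 0.83
((((((a → b) → not c) → not c) → a) → c) → a): 0.83 ≤ 0.93, so result = 1
not c: Gödel ¬ of 0.83 = 0 (operand ≠ 0)
(((((((a → b) → not c) → not c) → a) → c) → a) → not c): 1 > 0, so result = 0
((((((((a → b) → not c) → not c) → a) → c) → a) → not c) → c): 0 ≤ 0.83, so result = 1
not a: Gödel ¬ of 0.93 = 0 (operand ≠ 0)
(((((((((a → b) → not c) → not c) → a) → c) → a) → not c) → c) → not a): 1 > 0, so result = 0
((((((((((a → b) → not c) → not c) → a) → c) → a) → not c) → c) → not a) → c): 0 ≤ 0.83, so result = 1
(((((((((((a → b) → not c) → not c) → a) → c) → a) → not c) → c) → not a) → c) → a): 1 > 0.93, so result = 0.93
not a: Gödel ¬ of 0.93 = 0 (operand ≠ 0)
((((((((((((a → b) → not c) → not c) → a) → c) → a) → not c) → c) → not a) → c) → a) → not a): 0.93 > 0, so result = 0
not c: Gödel ¬ of 0.83 = 0 (operand ≠ 0)
(((((((((((((a → b) → not c) → not c) → a) → c) → a) → not c) → c) → not a) → c) → a) → not a) → not c): 0 ≤ 0, so result = 1
((((((((((((((a → b) → not c) → not c) → a) → c) → a) → not c) → c) → not a) → c) → a) → not a) → not c) → b): 1 > 0.6, so result = 0.6
(((((((((((((((a → b) → not c) → not c) → a) → c) → a) → not c) → c) → not a) → c) → a) → not a) → not c) → b) → b): 0.6 ≤ 0.6, so result = 1
((((((((((((((((a → b) → not c) → not c) → a) → c) → a) → not c) → c) → not a) → c) → a) → not a) → not c) → b) → b) → a): 1 > 0.93, so result = 0.93
(((((((((((((((((a → b) → not c) → not c) → a) → c) → a) → not c) → c) → not a) → c) → a) → not a) → not c) → b) → b) → a) → b): 0.93 > 0.6, so result = 0.6

0.60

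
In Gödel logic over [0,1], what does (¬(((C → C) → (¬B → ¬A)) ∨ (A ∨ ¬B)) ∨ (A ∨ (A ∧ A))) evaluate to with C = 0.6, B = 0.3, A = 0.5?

0.50

(C → C): 0.6 ≤ 0.6, so result = 1
¬B: Gödel ¬ of 0.3 = 0 (operand ≠ 0)
¬A: Gödel ¬ of 0.5 = 0 (operand ≠ 0)
(¬B → ¬A): 0 ≤ 0, so result = 1
((C → C) → (¬B → ¬A)): 1 ≤ 1, so result = 1
¬B: Gödel ¬ of 0.3 = 0 (operand ≠ 0)
(A ∨ ¬B) = max(0.5, 0) = 0.5
(((C → C) → (¬B → ¬A)) ∨ (A ∨ ¬B)) = max(1, 0.5) = 1
¬(((C → C) → (¬B → ¬A)) ∨ (A ∨ ¬B)): Gödel ¬ of 1 = 0 (operand ≠ 0)
(A ∧ A) = min(0.5, 0.5) = 0.5
(A ∨ (A ∧ A)) = max(0.5, 0.5) = 0.5
(¬(((C → C) → (¬B → ¬A)) ∨ (A ∨ ¬B)) ∨ (A ∨ (A ∧ A))) = max(0, 0.5) = 0.5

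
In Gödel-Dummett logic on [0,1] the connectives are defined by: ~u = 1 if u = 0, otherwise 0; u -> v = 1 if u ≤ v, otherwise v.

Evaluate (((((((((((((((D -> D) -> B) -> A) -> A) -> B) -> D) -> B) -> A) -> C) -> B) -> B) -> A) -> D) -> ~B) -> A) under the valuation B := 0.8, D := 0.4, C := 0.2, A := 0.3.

1.00

(D -> D): 0.4 ≤ 0.4, so result = 1
((D -> D) -> B): 1 > 0.8, so result = 0.8
(((D -> D) -> B) -> A): 0.8 > 0.3, so result = 0.3
((((D -> D) -> B) -> A) -> A): 0.3 ≤ 0.3, so result = 1
(((((D -> D) -> B) -> A) -> A) -> B): 1 > 0.8, so result = 0.8
((((((D -> D) -> B) -> A) -> A) -> B) -> D): 0.8 > 0.4, so result = 0.4
(((((((D -> D) -> B) -> A) -> A) -> B) -> D) -> B): 0.4 ≤ 0.8, so result = 1
((((((((D -> D) -> B) -> A) -> A) -> B) -> D) -> B) -> A): 1 > 0.3, so result = 0.3
(((((((((D -> D) -> B) -> A) -> A) -> B) -> D) -> B) -> A) -> C): 0.3 > 0.2, so result = 0.2
((((((((((D -> D) -> B) -> A) -> A) -> B) -> D) -> B) -> A) -> C) -> B): 0.2 ≤ 0.8, so result = 1
(((((((((((D -> D) -> B) -> A) -> A) -> B) -> D) -> B) -> A) -> C) -> B) -> B): 1 > 0.8, so result = 0.8
((((((((((((D -> D) -> B) -> A) -> A) -> B) -> D) -> B) -> A) -> C) -> B) -> B) -> A): 0.8 > 0.3, so result = 0.3
(((((((((((((D -> D) -> B) -> A) -> A) -> B) -> D) -> B) -> A) -> C) -> B) -> B) -> A) -> D): 0.3 ≤ 0.4, so result = 1
~B: Gödel ¬ of 0.8 = 0 (operand ≠ 0)
((((((((((((((D -> D) -> B) -> A) -> A) -> B) -> D) -> B) -> A) -> C) -> B) -> B) -> A) -> D) -> ~B): 1 > 0, so result = 0
(((((((((((((((D -> D) -> B) -> A) -> A) -> B) -> D) -> B) -> A) -> C) -> B) -> B) -> A) -> D) -> ~B) -> A): 0 ≤ 0.3, so result = 1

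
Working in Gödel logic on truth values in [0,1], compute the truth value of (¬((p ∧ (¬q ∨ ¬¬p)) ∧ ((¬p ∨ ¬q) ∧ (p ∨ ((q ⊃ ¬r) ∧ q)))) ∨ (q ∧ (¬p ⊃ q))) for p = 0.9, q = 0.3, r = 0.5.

1.00

¬q: Gödel ¬ of 0.3 = 0 (operand ≠ 0)
¬p: Gödel ¬ of 0.9 = 0 (operand ≠ 0)
¬¬p: Gödel ¬ of 0 = 1 (operand is 0)
(¬q ∨ ¬¬p) = max(0, 1) = 1
(p ∧ (¬q ∨ ¬¬p)) = min(0.9, 1) = 0.9
¬p: Gödel ¬ of 0.9 = 0 (operand ≠ 0)
¬q: Gödel ¬ of 0.3 = 0 (operand ≠ 0)
(¬p ∨ ¬q) = max(0, 0) = 0
¬r: Gödel ¬ of 0.5 = 0 (operand ≠ 0)
(q ⊃ ¬r): 0.3 > 0, so result = 0
((q ⊃ ¬r) ∧ q) = min(0, 0.3) = 0
(p ∨ ((q ⊃ ¬r) ∧ q)) = max(0.9, 0) = 0.9
((¬p ∨ ¬q) ∧ (p ∨ ((q ⊃ ¬r) ∧ q))) = min(0, 0.9) = 0
((p ∧ (¬q ∨ ¬¬p)) ∧ ((¬p ∨ ¬q) ∧ (p ∨ ((q ⊃ ¬r) ∧ q)))) = min(0.9, 0) = 0
¬((p ∧ (¬q ∨ ¬¬p)) ∧ ((¬p ∨ ¬q) ∧ (p ∨ ((q ⊃ ¬r) ∧ q)))): Gödel ¬ of 0 = 1 (operand is 0)
¬p: Gödel ¬ of 0.9 = 0 (operand ≠ 0)
(¬p ⊃ q): 0 ≤ 0.3, so result = 1
(q ∧ (¬p ⊃ q)) = min(0.3, 1) = 0.3
(¬((p ∧ (¬q ∨ ¬¬p)) ∧ ((¬p ∨ ¬q) ∧ (p ∨ ((q ⊃ ¬r) ∧ q)))) ∨ (q ∧ (¬p ⊃ q))) = max(1, 0.3) = 1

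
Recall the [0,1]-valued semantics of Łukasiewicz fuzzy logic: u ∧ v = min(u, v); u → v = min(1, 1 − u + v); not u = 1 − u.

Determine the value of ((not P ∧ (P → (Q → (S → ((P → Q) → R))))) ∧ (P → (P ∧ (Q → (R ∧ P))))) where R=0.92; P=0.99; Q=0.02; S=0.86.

0.01

not P: Łukasiewicz ¬ gives 1 − 0.99 = 0.01
(P → Q): min(1, 1 − 0.99 + 0.02) = 0.03
((P → Q) → R): min(1, 1 − 0.03 + 0.92) = 1
(S → ((P → Q) → R)): min(1, 1 − 0.86 + 1) = 1
(Q → (S → ((P → Q) → R))): min(1, 1 − 0.02 + 1) = 1
(P → (Q → (S → ((P → Q) → R)))): min(1, 1 − 0.99 + 1) = 1
(not P ∧ (P → (Q → (S → ((P → Q) → R))))) = min(0.01, 1) = 0.01
(R ∧ P) = min(0.92, 0.99) = 0.92
(Q → (R ∧ P)): min(1, 1 − 0.02 + 0.92) = 1
(P ∧ (Q → (R ∧ P))) = min(0.99, 1) = 0.99
(P → (P ∧ (Q → (R ∧ P)))): min(1, 1 − 0.99 + 0.99) = 1
((not P ∧ (P → (Q → (S → ((P → Q) → R))))) ∧ (P → (P ∧ (Q → (R ∧ P))))) = min(0.01, 1) = 0.01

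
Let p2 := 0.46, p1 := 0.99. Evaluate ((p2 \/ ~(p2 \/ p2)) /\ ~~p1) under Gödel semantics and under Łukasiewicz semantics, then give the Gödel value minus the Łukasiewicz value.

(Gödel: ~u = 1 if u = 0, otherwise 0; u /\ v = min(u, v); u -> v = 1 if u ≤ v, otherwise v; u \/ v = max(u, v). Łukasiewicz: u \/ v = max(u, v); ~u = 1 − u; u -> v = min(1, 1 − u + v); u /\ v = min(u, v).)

Gödel evaluation:
  (p2 \/ p2) = max(0.46, 0.46) = 0.46
  ~(p2 \/ p2): Gödel ¬ of 0.46 = 0 (operand ≠ 0)
  (p2 \/ ~(p2 \/ p2)) = max(0.46, 0) = 0.46
  ~p1: Gödel ¬ of 0.99 = 0 (operand ≠ 0)
  ~~p1: Gödel ¬ of 0 = 1 (operand is 0)
  ((p2 \/ ~(p2 \/ p2)) /\ ~~p1) = min(0.46, 1) = 0.46
  Gödel value = 0.46
Łukasiewicz evaluation:
  (p2 \/ p2) = max(0.46, 0.46) = 0.46
  ~(p2 \/ p2): Łukasiewicz ¬ gives 1 − 0.46 = 0.54
  (p2 \/ ~(p2 \/ p2)) = max(0.46, 0.54) = 0.54
  ~p1: Łukasiewicz ¬ gives 1 − 0.99 = 0.01
  ~~p1: Łukasiewicz ¬ gives 1 − 0.01 = 0.99
  ((p2 \/ ~(p2 \/ p2)) /\ ~~p1) = min(0.54, 0.99) = 0.54
  Łukasiewicz value = 0.54
Difference: 0.46 − 0.54 = -0.08

-0.08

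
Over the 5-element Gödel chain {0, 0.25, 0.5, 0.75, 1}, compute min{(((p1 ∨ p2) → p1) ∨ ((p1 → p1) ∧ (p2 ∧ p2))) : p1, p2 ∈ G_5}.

The minimum is attained at p1 = 0, p2 = 0.25:
  (p1 ∨ p2) = max(0, 0.25) = 0.25
  ((p1 ∨ p2) → p1): 0.25 > 0, so result = 0
  (p1 → p1): 0 ≤ 0, so result = 1
  (p2 ∧ p2) = min(0.25, 0.25) = 0.25
  ((p1 → p1) ∧ (p2 ∧ p2)) = min(1, 0.25) = 0.25
  (((p1 ∨ p2) → p1) ∨ ((p1 → p1) ∧ (p2 ∧ p2))) = max(0, 0.25) = 0.25
Checking all 25 assignments confirms none give a value below 0.25.

0.25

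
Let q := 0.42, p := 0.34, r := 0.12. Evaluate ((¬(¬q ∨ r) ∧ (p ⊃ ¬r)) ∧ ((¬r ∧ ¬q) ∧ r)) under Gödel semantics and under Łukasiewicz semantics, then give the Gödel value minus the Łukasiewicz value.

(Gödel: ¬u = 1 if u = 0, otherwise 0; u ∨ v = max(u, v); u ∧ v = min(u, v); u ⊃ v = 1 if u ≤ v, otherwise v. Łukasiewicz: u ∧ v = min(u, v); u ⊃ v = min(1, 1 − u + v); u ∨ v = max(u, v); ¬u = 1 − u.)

Gödel evaluation:
  ¬q: Gödel ¬ of 0.42 = 0 (operand ≠ 0)
  (¬q ∨ r) = max(0, 0.12) = 0.12
  ¬(¬q ∨ r): Gödel ¬ of 0.12 = 0 (operand ≠ 0)
  ¬r: Gödel ¬ of 0.12 = 0 (operand ≠ 0)
  (p ⊃ ¬r): 0.34 > 0, so result = 0
  (¬(¬q ∨ r) ∧ (p ⊃ ¬r)) = min(0, 0) = 0
  ¬r: Gödel ¬ of 0.12 = 0 (operand ≠ 0)
  ¬q: Gödel ¬ of 0.42 = 0 (operand ≠ 0)
  (¬r ∧ ¬q) = min(0, 0) = 0
  ((¬r ∧ ¬q) ∧ r) = min(0, 0.12) = 0
  ((¬(¬q ∨ r) ∧ (p ⊃ ¬r)) ∧ ((¬r ∧ ¬q) ∧ r)) = min(0, 0) = 0
  Gödel value = 0
Łukasiewicz evaluation:
  ¬q: Łukasiewicz ¬ gives 1 − 0.42 = 0.58
  (¬q ∨ r) = max(0.58, 0.12) = 0.58
  ¬(¬q ∨ r): Łukasiewicz ¬ gives 1 − 0.58 = 0.42
  ¬r: Łukasiewicz ¬ gives 1 − 0.12 = 0.88
  (p ⊃ ¬r): min(1, 1 − 0.34 + 0.88) = 1
  (¬(¬q ∨ r) ∧ (p ⊃ ¬r)) = min(0.42, 1) = 0.42
  ¬r: Łukasiewicz ¬ gives 1 − 0.12 = 0.88
  ¬q: Łukasiewicz ¬ gives 1 − 0.42 = 0.58
  (¬r ∧ ¬q) = min(0.88, 0.58) = 0.58
  ((¬r ∧ ¬q) ∧ r) = min(0.58, 0.12) = 0.12
  ((¬(¬q ∨ r) ∧ (p ⊃ ¬r)) ∧ ((¬r ∧ ¬q) ∧ r)) = min(0.42, 0.12) = 0.12
  Łukasiewicz value = 0.12
Difference: 0 − 0.12 = -0.12

-0.12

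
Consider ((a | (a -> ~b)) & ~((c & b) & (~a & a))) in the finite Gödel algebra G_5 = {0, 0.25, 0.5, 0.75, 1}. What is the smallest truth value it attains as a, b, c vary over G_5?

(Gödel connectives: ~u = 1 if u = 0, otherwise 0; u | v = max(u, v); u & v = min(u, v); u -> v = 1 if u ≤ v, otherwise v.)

The minimum is attained at a = 0.25, b = 0.25, c = 0:
  ~b: Gödel ¬ of 0.25 = 0 (operand ≠ 0)
  (a -> ~b): 0.25 > 0, so result = 0
  (a | (a -> ~b)) = max(0.25, 0) = 0.25
  (c & b) = min(0, 0.25) = 0
  ~a: Gödel ¬ of 0.25 = 0 (operand ≠ 0)
  (~a & a) = min(0, 0.25) = 0
  ((c & b) & (~a & a)) = min(0, 0) = 0
  ~((c & b) & (~a & a)): Gödel ¬ of 0 = 1 (operand is 0)
  ((a | (a -> ~b)) & ~((c & b) & (~a & a))) = min(0.25, 1) = 0.25
Checking all 125 assignments confirms none give a value below 0.25.

0.25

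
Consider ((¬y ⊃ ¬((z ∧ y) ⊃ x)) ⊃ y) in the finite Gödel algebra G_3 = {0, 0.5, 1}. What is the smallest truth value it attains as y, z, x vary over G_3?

The minimum is attained at y = 0.5, z = 0, x = 0:
  ¬y: Gödel ¬ of 0.5 = 0 (operand ≠ 0)
  (z ∧ y) = min(0, 0.5) = 0
  ((z ∧ y) ⊃ x): 0 ≤ 0, so result = 1
  ¬((z ∧ y) ⊃ x): Gödel ¬ of 1 = 0 (operand ≠ 0)
  (¬y ⊃ ¬((z ∧ y) ⊃ x)): 0 ≤ 0, so result = 1
  ((¬y ⊃ ¬((z ∧ y) ⊃ x)) ⊃ y): 1 > 0.5, so result = 0.5
Checking all 27 assignments confirms none give a value below 0.50.

0.50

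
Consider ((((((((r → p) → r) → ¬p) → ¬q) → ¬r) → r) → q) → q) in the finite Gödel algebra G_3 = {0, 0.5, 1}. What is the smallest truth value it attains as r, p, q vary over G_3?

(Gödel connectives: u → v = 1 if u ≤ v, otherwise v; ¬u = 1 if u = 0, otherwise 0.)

The minimum is attained at r = 0, p = 0, q = 0:
  (r → p): 0 ≤ 0, so result = 1
  ((r → p) → r): 1 > 0, so result = 0
  ¬p: Gödel ¬ of 0 = 1 (operand is 0)
  (((r → p) → r) → ¬p): 0 ≤ 1, so result = 1
  ¬q: Gödel ¬ of 0 = 1 (operand is 0)
  ((((r → p) → r) → ¬p) → ¬q): 1 ≤ 1, so result = 1
  ¬r: Gödel ¬ of 0 = 1 (operand is 0)
  (((((r → p) → r) → ¬p) → ¬q) → ¬r): 1 ≤ 1, so result = 1
  ((((((r → p) → r) → ¬p) → ¬q) → ¬r) → r): 1 > 0, so result = 0
  (((((((r → p) → r) → ¬p) → ¬q) → ¬r) → r) → q): 0 ≤ 0, so result = 1
  ((((((((r → p) → r) → ¬p) → ¬q) → ¬r) → r) → q) → q): 1 > 0, so result = 0
Checking all 27 assignments confirms none give a value below 0.00.

0.00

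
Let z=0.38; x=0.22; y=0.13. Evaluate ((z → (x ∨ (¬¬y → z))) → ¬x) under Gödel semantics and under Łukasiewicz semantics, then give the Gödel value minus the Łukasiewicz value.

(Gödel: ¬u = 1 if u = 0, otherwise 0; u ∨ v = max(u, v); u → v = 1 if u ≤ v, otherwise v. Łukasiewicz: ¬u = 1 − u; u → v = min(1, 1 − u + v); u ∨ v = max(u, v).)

Gödel evaluation:
  ¬y: Gödel ¬ of 0.13 = 0 (operand ≠ 0)
  ¬¬y: Gödel ¬ of 0 = 1 (operand is 0)
  (¬¬y → z): 1 > 0.38, so result = 0.38
  (x ∨ (¬¬y → z)) = max(0.22, 0.38) = 0.38
  (z → (x ∨ (¬¬y → z))): 0.38 ≤ 0.38, so result = 1
  ¬x: Gödel ¬ of 0.22 = 0 (operand ≠ 0)
  ((z → (x ∨ (¬¬y → z))) → ¬x): 1 > 0, so result = 0
  Gödel value = 0
Łukasiewicz evaluation:
  ¬y: Łukasiewicz ¬ gives 1 − 0.13 = 0.87
  ¬¬y: Łukasiewicz ¬ gives 1 − 0.87 = 0.13
  (¬¬y → z): min(1, 1 − 0.13 + 0.38) = 1
  (x ∨ (¬¬y → z)) = max(0.22, 1) = 1
  (z → (x ∨ (¬¬y → z))): min(1, 1 − 0.38 + 1) = 1
  ¬x: Łukasiewicz ¬ gives 1 − 0.22 = 0.78
  ((z → (x ∨ (¬¬y → z))) → ¬x): min(1, 1 − 1 + 0.78) = 0.78
  Łukasiewicz value = 0.78
Difference: 0 − 0.78 = -0.78

-0.78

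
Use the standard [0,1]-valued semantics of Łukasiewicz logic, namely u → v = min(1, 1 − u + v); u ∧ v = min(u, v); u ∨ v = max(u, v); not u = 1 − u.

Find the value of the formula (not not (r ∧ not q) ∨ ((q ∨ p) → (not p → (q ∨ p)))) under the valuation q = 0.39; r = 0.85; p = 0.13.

1.00

not q: Łukasiewicz ¬ gives 1 − 0.39 = 0.61
(r ∧ not q) = min(0.85, 0.61) = 0.61
not (r ∧ not q): Łukasiewicz ¬ gives 1 − 0.61 = 0.39
not not (r ∧ not q): Łukasiewicz ¬ gives 1 − 0.39 = 0.61
(q ∨ p) = max(0.39, 0.13) = 0.39
not p: Łukasiewicz ¬ gives 1 − 0.13 = 0.87
(q ∨ p) = max(0.39, 0.13) = 0.39
(not p → (q ∨ p)): min(1, 1 − 0.87 + 0.39) = 0.52
((q ∨ p) → (not p → (q ∨ p))): min(1, 1 − 0.39 + 0.52) = 1
(not not (r ∧ not q) ∨ ((q ∨ p) → (not p → (q ∨ p)))) = max(0.61, 1) = 1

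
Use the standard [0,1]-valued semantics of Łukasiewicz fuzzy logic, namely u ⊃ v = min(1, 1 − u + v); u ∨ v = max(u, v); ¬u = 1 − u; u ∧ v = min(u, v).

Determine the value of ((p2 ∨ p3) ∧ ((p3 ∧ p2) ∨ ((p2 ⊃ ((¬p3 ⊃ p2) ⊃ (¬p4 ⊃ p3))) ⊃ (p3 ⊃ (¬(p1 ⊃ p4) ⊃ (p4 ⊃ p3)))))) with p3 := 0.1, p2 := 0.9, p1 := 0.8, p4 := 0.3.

(p2 ∨ p3) = max(0.9, 0.1) = 0.9
(p3 ∧ p2) = min(0.1, 0.9) = 0.1
¬p3: Łukasiewicz ¬ gives 1 − 0.1 = 0.9
(¬p3 ⊃ p2): min(1, 1 − 0.9 + 0.9) = 1
¬p4: Łukasiewicz ¬ gives 1 − 0.3 = 0.7
(¬p4 ⊃ p3): min(1, 1 − 0.7 + 0.1) = 0.4
((¬p3 ⊃ p2) ⊃ (¬p4 ⊃ p3)): min(1, 1 − 1 + 0.4) = 0.4
(p2 ⊃ ((¬p3 ⊃ p2) ⊃ (¬p4 ⊃ p3))): min(1, 1 − 0.9 + 0.4) = 0.5
(p1 ⊃ p4): min(1, 1 − 0.8 + 0.3) = 0.5
¬(p1 ⊃ p4): Łukasiewicz ¬ gives 1 − 0.5 = 0.5
(p4 ⊃ p3): min(1, 1 − 0.3 + 0.1) = 0.8
(¬(p1 ⊃ p4) ⊃ (p4 ⊃ p3)): min(1, 1 − 0.5 + 0.8) = 1
(p3 ⊃ (¬(p1 ⊃ p4) ⊃ (p4 ⊃ p3))): min(1, 1 − 0.1 + 1) = 1
((p2 ⊃ ((¬p3 ⊃ p2) ⊃ (¬p4 ⊃ p3))) ⊃ (p3 ⊃ (¬(p1 ⊃ p4) ⊃ (p4 ⊃ p3)))): min(1, 1 − 0.5 + 1) = 1
((p3 ∧ p2) ∨ ((p2 ⊃ ((¬p3 ⊃ p2) ⊃ (¬p4 ⊃ p3))) ⊃ (p3 ⊃ (¬(p1 ⊃ p4) ⊃ (p4 ⊃ p3))))) = max(0.1, 1) = 1
((p2 ∨ p3) ∧ ((p3 ∧ p2) ∨ ((p2 ⊃ ((¬p3 ⊃ p2) ⊃ (¬p4 ⊃ p3))) ⊃ (p3 ⊃ (¬(p1 ⊃ p4) ⊃ (p4 ⊃ p3)))))) = min(0.9, 1) = 0.9

0.90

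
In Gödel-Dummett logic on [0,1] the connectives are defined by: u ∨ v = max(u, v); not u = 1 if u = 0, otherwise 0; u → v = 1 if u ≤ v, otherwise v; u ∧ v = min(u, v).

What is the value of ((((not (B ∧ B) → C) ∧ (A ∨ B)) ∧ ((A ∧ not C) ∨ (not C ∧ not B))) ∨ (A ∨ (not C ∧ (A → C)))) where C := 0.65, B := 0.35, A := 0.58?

0.58

(B ∧ B) = min(0.35, 0.35) = 0.35
not (B ∧ B): Gödel ¬ of 0.35 = 0 (operand ≠ 0)
(not (B ∧ B) → C): 0 ≤ 0.65, so result = 1
(A ∨ B) = max(0.58, 0.35) = 0.58
((not (B ∧ B) → C) ∧ (A ∨ B)) = min(1, 0.58) = 0.58
not C: Gödel ¬ of 0.65 = 0 (operand ≠ 0)
(A ∧ not C) = min(0.58, 0) = 0
not C: Gödel ¬ of 0.65 = 0 (operand ≠ 0)
not B: Gödel ¬ of 0.35 = 0 (operand ≠ 0)
(not C ∧ not B) = min(0, 0) = 0
((A ∧ not C) ∨ (not C ∧ not B)) = max(0, 0) = 0
(((not (B ∧ B) → C) ∧ (A ∨ B)) ∧ ((A ∧ not C) ∨ (not C ∧ not B))) = min(0.58, 0) = 0
not C: Gödel ¬ of 0.65 = 0 (operand ≠ 0)
(A → C): 0.58 ≤ 0.65, so result = 1
(not C ∧ (A → C)) = min(0, 1) = 0
(A ∨ (not C ∧ (A → C))) = max(0.58, 0) = 0.58
((((not (B ∧ B) → C) ∧ (A ∨ B)) ∧ ((A ∧ not C) ∨ (not C ∧ not B))) ∨ (A ∨ (not C ∧ (A → C)))) = max(0, 0.58) = 0.58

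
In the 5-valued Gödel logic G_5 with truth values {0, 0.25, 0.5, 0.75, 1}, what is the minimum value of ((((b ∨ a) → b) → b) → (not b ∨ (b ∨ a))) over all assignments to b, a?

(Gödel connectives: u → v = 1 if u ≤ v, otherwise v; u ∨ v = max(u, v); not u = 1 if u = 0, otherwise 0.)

0.50

The minimum is attained at b = 0.25, a = 0.5:
  (b ∨ a) = max(0.25, 0.5) = 0.5
  ((b ∨ a) → b): 0.5 > 0.25, so result = 0.25
  (((b ∨ a) → b) → b): 0.25 ≤ 0.25, so result = 1
  not b: Gödel ¬ of 0.25 = 0 (operand ≠ 0)
  (b ∨ a) = max(0.25, 0.5) = 0.5
  (not b ∨ (b ∨ a)) = max(0, 0.5) = 0.5
  ((((b ∨ a) → b) → b) → (not b ∨ (b ∨ a))): 1 > 0.5, so result = 0.5
Checking all 25 assignments confirms none give a value below 0.50.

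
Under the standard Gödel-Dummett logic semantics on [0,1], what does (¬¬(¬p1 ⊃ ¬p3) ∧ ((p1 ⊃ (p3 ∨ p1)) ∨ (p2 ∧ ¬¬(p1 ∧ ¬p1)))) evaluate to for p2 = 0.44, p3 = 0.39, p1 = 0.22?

¬p1: Gödel ¬ of 0.22 = 0 (operand ≠ 0)
¬p3: Gödel ¬ of 0.39 = 0 (operand ≠ 0)
(¬p1 ⊃ ¬p3): 0 ≤ 0, so result = 1
¬(¬p1 ⊃ ¬p3): Gödel ¬ of 1 = 0 (operand ≠ 0)
¬¬(¬p1 ⊃ ¬p3): Gödel ¬ of 0 = 1 (operand is 0)
(p3 ∨ p1) = max(0.39, 0.22) = 0.39
(p1 ⊃ (p3 ∨ p1)): 0.22 ≤ 0.39, so result = 1
¬p1: Gödel ¬ of 0.22 = 0 (operand ≠ 0)
(p1 ∧ ¬p1) = min(0.22, 0) = 0
¬(p1 ∧ ¬p1): Gödel ¬ of 0 = 1 (operand is 0)
¬¬(p1 ∧ ¬p1): Gödel ¬ of 1 = 0 (operand ≠ 0)
(p2 ∧ ¬¬(p1 ∧ ¬p1)) = min(0.44, 0) = 0
((p1 ⊃ (p3 ∨ p1)) ∨ (p2 ∧ ¬¬(p1 ∧ ¬p1))) = max(1, 0) = 1
(¬¬(¬p1 ⊃ ¬p3) ∧ ((p1 ⊃ (p3 ∨ p1)) ∨ (p2 ∧ ¬¬(p1 ∧ ¬p1)))) = min(1, 1) = 1

1.00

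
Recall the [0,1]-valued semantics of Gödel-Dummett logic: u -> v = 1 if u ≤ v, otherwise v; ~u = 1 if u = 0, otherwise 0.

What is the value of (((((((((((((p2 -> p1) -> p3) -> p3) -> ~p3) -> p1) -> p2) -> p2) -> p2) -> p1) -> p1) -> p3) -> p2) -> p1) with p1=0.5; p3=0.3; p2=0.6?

(p2 -> p1): 0.6 > 0.5, so result = 0.5
((p2 -> p1) -> p3): 0.5 > 0.3, so result = 0.3
(((p2 -> p1) -> p3) -> p3): 0.3 ≤ 0.3, so result = 1
~p3: Gödel ¬ of 0.3 = 0 (operand ≠ 0)
((((p2 -> p1) -> p3) -> p3) -> ~p3): 1 > 0, so result = 0
(((((p2 -> p1) -> p3) -> p3) -> ~p3) -> p1): 0 ≤ 0.5, so result = 1
((((((p2 -> p1) -> p3) -> p3) -> ~p3) -> p1) -> p2): 1 > 0.6, so result = 0.6
(((((((p2 -> p1) -> p3) -> p3) -> ~p3) -> p1) -> p2) -> p2): 0.6 ≤ 0.6, so result = 1
((((((((p2 -> p1) -> p3) -> p3) -> ~p3) -> p1) -> p2) -> p2) -> p2): 1 > 0.6, so result = 0.6
(((((((((p2 -> p1) -> p3) -> p3) -> ~p3) -> p1) -> p2) -> p2) -> p2) -> p1): 0.6 > 0.5, so result = 0.5
((((((((((p2 -> p1) -> p3) -> p3) -> ~p3) -> p1) -> p2) -> p2) -> p2) -> p1) -> p1): 0.5 ≤ 0.5, so result = 1
(((((((((((p2 -> p1) -> p3) -> p3) -> ~p3) -> p1) -> p2) -> p2) -> p2) -> p1) -> p1) -> p3): 1 > 0.3, so result = 0.3
((((((((((((p2 -> p1) -> p3) -> p3) -> ~p3) -> p1) -> p2) -> p2) -> p2) -> p1) -> p1) -> p3) -> p2): 0.3 ≤ 0.6, so result = 1
(((((((((((((p2 -> p1) -> p3) -> p3) -> ~p3) -> p1) -> p2) -> p2) -> p2) -> p1) -> p1) -> p3) -> p2) -> p1): 1 > 0.5, so result = 0.5

0.50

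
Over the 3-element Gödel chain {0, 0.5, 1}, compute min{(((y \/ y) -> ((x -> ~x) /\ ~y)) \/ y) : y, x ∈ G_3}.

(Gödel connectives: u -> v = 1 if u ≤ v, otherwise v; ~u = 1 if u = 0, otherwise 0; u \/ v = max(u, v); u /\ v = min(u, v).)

The minimum is attained at y = 0.5, x = 0:
  (y \/ y) = max(0.5, 0.5) = 0.5
  ~x: Gödel ¬ of 0 = 1 (operand is 0)
  (x -> ~x): 0 ≤ 1, so result = 1
  ~y: Gödel ¬ of 0.5 = 0 (operand ≠ 0)
  ((x -> ~x) /\ ~y) = min(1, 0) = 0
  ((y \/ y) -> ((x -> ~x) /\ ~y)): 0.5 > 0, so result = 0
  (((y \/ y) -> ((x -> ~x) /\ ~y)) \/ y) = max(0, 0.5) = 0.5
Checking all 9 assignments confirms none give a value below 0.50.

0.50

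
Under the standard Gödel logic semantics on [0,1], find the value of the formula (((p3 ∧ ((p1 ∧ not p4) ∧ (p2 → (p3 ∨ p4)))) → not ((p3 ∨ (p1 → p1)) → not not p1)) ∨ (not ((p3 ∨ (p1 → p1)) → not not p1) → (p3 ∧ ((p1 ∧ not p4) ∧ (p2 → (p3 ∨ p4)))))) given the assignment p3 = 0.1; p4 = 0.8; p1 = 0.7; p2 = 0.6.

not p4: Gödel ¬ of 0.8 = 0 (operand ≠ 0)
(p1 ∧ not p4) = min(0.7, 0) = 0
(p3 ∨ p4) = max(0.1, 0.8) = 0.8
(p2 → (p3 ∨ p4)): 0.6 ≤ 0.8, so result = 1
((p1 ∧ not p4) ∧ (p2 → (p3 ∨ p4))) = min(0, 1) = 0
(p3 ∧ ((p1 ∧ not p4) ∧ (p2 → (p3 ∨ p4)))) = min(0.1, 0) = 0
(p1 → p1): 0.7 ≤ 0.7, so result = 1
(p3 ∨ (p1 → p1)) = max(0.1, 1) = 1
not p1: Gödel ¬ of 0.7 = 0 (operand ≠ 0)
not not p1: Gödel ¬ of 0 = 1 (operand is 0)
((p3 ∨ (p1 → p1)) → not not p1): 1 ≤ 1, so result = 1
not ((p3 ∨ (p1 → p1)) → not not p1): Gödel ¬ of 1 = 0 (operand ≠ 0)
((p3 ∧ ((p1 ∧ not p4) ∧ (p2 → (p3 ∨ p4)))) → not ((p3 ∨ (p1 → p1)) → not not p1)): 0 ≤ 0, so result = 1
(p1 → p1): 0.7 ≤ 0.7, so result = 1
(p3 ∨ (p1 → p1)) = max(0.1, 1) = 1
not p1: Gödel ¬ of 0.7 = 0 (operand ≠ 0)
not not p1: Gödel ¬ of 0 = 1 (operand is 0)
((p3 ∨ (p1 → p1)) → not not p1): 1 ≤ 1, so result = 1
not ((p3 ∨ (p1 → p1)) → not not p1): Gödel ¬ of 1 = 0 (operand ≠ 0)
not p4: Gödel ¬ of 0.8 = 0 (operand ≠ 0)
(p1 ∧ not p4) = min(0.7, 0) = 0
(p3 ∨ p4) = max(0.1, 0.8) = 0.8
(p2 → (p3 ∨ p4)): 0.6 ≤ 0.8, so result = 1
((p1 ∧ not p4) ∧ (p2 → (p3 ∨ p4))) = min(0, 1) = 0
(p3 ∧ ((p1 ∧ not p4) ∧ (p2 → (p3 ∨ p4)))) = min(0.1, 0) = 0
(not ((p3 ∨ (p1 → p1)) → not not p1) → (p3 ∧ ((p1 ∧ not p4) ∧ (p2 → (p3 ∨ p4))))): 0 ≤ 0, so result = 1
(((p3 ∧ ((p1 ∧ not p4) ∧ (p2 → (p3 ∨ p4)))) → not ((p3 ∨ (p1 → p1)) → not not p1)) ∨ (not ((p3 ∨ (p1 → p1)) → not not p1) → (p3 ∧ ((p1 ∧ not p4) ∧ (p2 → (p3 ∨ p4)))))) = max(1, 1) = 1

1.00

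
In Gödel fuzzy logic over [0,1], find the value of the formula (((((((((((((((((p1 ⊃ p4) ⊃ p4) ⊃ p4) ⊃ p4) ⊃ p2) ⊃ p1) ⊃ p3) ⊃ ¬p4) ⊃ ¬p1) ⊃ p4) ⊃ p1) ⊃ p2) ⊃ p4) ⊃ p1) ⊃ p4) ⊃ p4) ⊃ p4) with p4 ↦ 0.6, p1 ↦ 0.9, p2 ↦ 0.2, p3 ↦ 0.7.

0.60

(p1 ⊃ p4): 0.9 > 0.6, so result = 0.6
((p1 ⊃ p4) ⊃ p4): 0.6 ≤ 0.6, so result = 1
(((p1 ⊃ p4) ⊃ p4) ⊃ p4): 1 > 0.6, so result = 0.6
((((p1 ⊃ p4) ⊃ p4) ⊃ p4) ⊃ p4): 0.6 ≤ 0.6, so result = 1
(((((p1 ⊃ p4) ⊃ p4) ⊃ p4) ⊃ p4) ⊃ p2): 1 > 0.2, so result = 0.2
((((((p1 ⊃ p4) ⊃ p4) ⊃ p4) ⊃ p4) ⊃ p2) ⊃ p1): 0.2 ≤ 0.9, so result = 1
(((((((p1 ⊃ p4) ⊃ p4) ⊃ p4) ⊃ p4) ⊃ p2) ⊃ p1) ⊃ p3): 1 > 0.7, so result = 0.7
¬p4: Gödel ¬ of 0.6 = 0 (operand ≠ 0)
((((((((p1 ⊃ p4) ⊃ p4) ⊃ p4) ⊃ p4) ⊃ p2) ⊃ p1) ⊃ p3) ⊃ ¬p4): 0.7 > 0, so result = 0
¬p1: Gödel ¬ of 0.9 = 0 (operand ≠ 0)
(((((((((p1 ⊃ p4) ⊃ p4) ⊃ p4) ⊃ p4) ⊃ p2) ⊃ p1) ⊃ p3) ⊃ ¬p4) ⊃ ¬p1): 0 ≤ 0, so result = 1
((((((((((p1 ⊃ p4) ⊃ p4) ⊃ p4) ⊃ p4) ⊃ p2) ⊃ p1) ⊃ p3) ⊃ ¬p4) ⊃ ¬p1) ⊃ p4): 1 > 0.6, so result = 0.6
(((((((((((p1 ⊃ p4) ⊃ p4) ⊃ p4) ⊃ p4) ⊃ p2) ⊃ p1) ⊃ p3) ⊃ ¬p4) ⊃ ¬p1) ⊃ p4) ⊃ p1): 0.6 ≤ 0.9, so result = 1
((((((((((((p1 ⊃ p4) ⊃ p4) ⊃ p4) ⊃ p4) ⊃ p2) ⊃ p1) ⊃ p3) ⊃ ¬p4) ⊃ ¬p1) ⊃ p4) ⊃ p1) ⊃ p2): 1 > 0.2, so result = 0.2
(((((((((((((p1 ⊃ p4) ⊃ p4) ⊃ p4) ⊃ p4) ⊃ p2) ⊃ p1) ⊃ p3) ⊃ ¬p4) ⊃ ¬p1) ⊃ p4) ⊃ p1) ⊃ p2) ⊃ p4): 0.2 ≤ 0.6, so result = 1
((((((((((((((p1 ⊃ p4) ⊃ p4) ⊃ p4) ⊃ p4) ⊃ p2) ⊃ p1) ⊃ p3) ⊃ ¬p4) ⊃ ¬p1) ⊃ p4) ⊃ p1) ⊃ p2) ⊃ p4) ⊃ p1): 1 > 0.9, so result = 0.9
(((((((((((((((p1 ⊃ p4) ⊃ p4) ⊃ p4) ⊃ p4) ⊃ p2) ⊃ p1) ⊃ p3) ⊃ ¬p4) ⊃ ¬p1) ⊃ p4) ⊃ p1) ⊃ p2) ⊃ p4) ⊃ p1) ⊃ p4): 0.9 > 0.6, so result = 0.6
((((((((((((((((p1 ⊃ p4) ⊃ p4) ⊃ p4) ⊃ p4) ⊃ p2) ⊃ p1) ⊃ p3) ⊃ ¬p4) ⊃ ¬p1) ⊃ p4) ⊃ p1) ⊃ p2) ⊃ p4) ⊃ p1) ⊃ p4) ⊃ p4): 0.6 ≤ 0.6, so result = 1
(((((((((((((((((p1 ⊃ p4) ⊃ p4) ⊃ p4) ⊃ p4) ⊃ p2) ⊃ p1) ⊃ p3) ⊃ ¬p4) ⊃ ¬p1) ⊃ p4) ⊃ p1) ⊃ p2) ⊃ p4) ⊃ p1) ⊃ p4) ⊃ p4) ⊃ p4): 1 > 0.6, so result = 0.6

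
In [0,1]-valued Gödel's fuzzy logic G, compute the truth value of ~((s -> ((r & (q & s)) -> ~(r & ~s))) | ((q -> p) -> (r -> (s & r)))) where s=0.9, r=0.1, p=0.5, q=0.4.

0.00

(q & s) = min(0.4, 0.9) = 0.4
(r & (q & s)) = min(0.1, 0.4) = 0.1
~s: Gödel ¬ of 0.9 = 0 (operand ≠ 0)
(r & ~s) = min(0.1, 0) = 0
~(r & ~s): Gödel ¬ of 0 = 1 (operand is 0)
((r & (q & s)) -> ~(r & ~s)): 0.1 ≤ 1, so result = 1
(s -> ((r & (q & s)) -> ~(r & ~s))): 0.9 ≤ 1, so result = 1
(q -> p): 0.4 ≤ 0.5, so result = 1
(s & r) = min(0.9, 0.1) = 0.1
(r -> (s & r)): 0.1 ≤ 0.1, so result = 1
((q -> p) -> (r -> (s & r))): 1 ≤ 1, so result = 1
((s -> ((r & (q & s)) -> ~(r & ~s))) | ((q -> p) -> (r -> (s & r)))) = max(1, 1) = 1
~((s -> ((r & (q & s)) -> ~(r & ~s))) | ((q -> p) -> (r -> (s & r)))): Gödel ¬ of 1 = 0 (operand ≠ 0)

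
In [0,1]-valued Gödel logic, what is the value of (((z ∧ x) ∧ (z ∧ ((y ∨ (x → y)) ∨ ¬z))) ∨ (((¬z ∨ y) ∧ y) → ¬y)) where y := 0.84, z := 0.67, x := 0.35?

(z ∧ x) = min(0.67, 0.35) = 0.35
(x → y): 0.35 ≤ 0.84, so result = 1
(y ∨ (x → y)) = max(0.84, 1) = 1
¬z: Gödel ¬ of 0.67 = 0 (operand ≠ 0)
((y ∨ (x → y)) ∨ ¬z) = max(1, 0) = 1
(z ∧ ((y ∨ (x → y)) ∨ ¬z)) = min(0.67, 1) = 0.67
((z ∧ x) ∧ (z ∧ ((y ∨ (x → y)) ∨ ¬z))) = min(0.35, 0.67) = 0.35
¬z: Gödel ¬ of 0.67 = 0 (operand ≠ 0)
(¬z ∨ y) = max(0, 0.84) = 0.84
((¬z ∨ y) ∧ y) = min(0.84, 0.84) = 0.84
¬y: Gödel ¬ of 0.84 = 0 (operand ≠ 0)
(((¬z ∨ y) ∧ y) → ¬y): 0.84 > 0, so result = 0
(((z ∧ x) ∧ (z ∧ ((y ∨ (x → y)) ∨ ¬z))) ∨ (((¬z ∨ y) ∧ y) → ¬y)) = max(0.35, 0) = 0.35

0.35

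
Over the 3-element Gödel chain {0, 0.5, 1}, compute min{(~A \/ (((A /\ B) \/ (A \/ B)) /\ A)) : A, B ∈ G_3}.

0.50

The minimum is attained at A = 0.5, B = 0:
  ~A: Gödel ¬ of 0.5 = 0 (operand ≠ 0)
  (A /\ B) = min(0.5, 0) = 0
  (A \/ B) = max(0.5, 0) = 0.5
  ((A /\ B) \/ (A \/ B)) = max(0, 0.5) = 0.5
  (((A /\ B) \/ (A \/ B)) /\ A) = min(0.5, 0.5) = 0.5
  (~A \/ (((A /\ B) \/ (A \/ B)) /\ A)) = max(0, 0.5) = 0.5
Checking all 9 assignments confirms none give a value below 0.50.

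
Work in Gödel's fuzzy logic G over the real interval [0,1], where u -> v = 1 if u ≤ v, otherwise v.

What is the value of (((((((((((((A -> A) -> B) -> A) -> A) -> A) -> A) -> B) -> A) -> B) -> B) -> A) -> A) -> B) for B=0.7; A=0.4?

(A -> A): 0.4 ≤ 0.4, so result = 1
((A -> A) -> B): 1 > 0.7, so result = 0.7
(((A -> A) -> B) -> A): 0.7 > 0.4, so result = 0.4
((((A -> A) -> B) -> A) -> A): 0.4 ≤ 0.4, so result = 1
(((((A -> A) -> B) -> A) -> A) -> A): 1 > 0.4, so result = 0.4
((((((A -> A) -> B) -> A) -> A) -> A) -> A): 0.4 ≤ 0.4, so result = 1
(((((((A -> A) -> B) -> A) -> A) -> A) -> A) -> B): 1 > 0.7, so result = 0.7
((((((((A -> A) -> B) -> A) -> A) -> A) -> A) -> B) -> A): 0.7 > 0.4, so result = 0.4
(((((((((A -> A) -> B) -> A) -> A) -> A) -> A) -> B) -> A) -> B): 0.4 ≤ 0.7, so result = 1
((((((((((A -> A) -> B) -> A) -> A) -> A) -> A) -> B) -> A) -> B) -> B): 1 > 0.7, so result = 0.7
(((((((((((A -> A) -> B) -> A) -> A) -> A) -> A) -> B) -> A) -> B) -> B) -> A): 0.7 > 0.4, so result = 0.4
((((((((((((A -> A) -> B) -> A) -> A) -> A) -> A) -> B) -> A) -> B) -> B) -> A) -> A): 0.4 ≤ 0.4, so result = 1
(((((((((((((A -> A) -> B) -> A) -> A) -> A) -> A) -> B) -> A) -> B) -> B) -> A) -> A) -> B): 1 > 0.7, so result = 0.7

0.70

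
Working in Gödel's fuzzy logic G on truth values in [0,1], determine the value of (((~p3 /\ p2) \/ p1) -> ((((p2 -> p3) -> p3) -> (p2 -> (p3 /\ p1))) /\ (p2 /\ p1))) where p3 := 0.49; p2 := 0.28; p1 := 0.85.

~p3: Gödel ¬ of 0.49 = 0 (operand ≠ 0)
(~p3 /\ p2) = min(0, 0.28) = 0
((~p3 /\ p2) \/ p1) = max(0, 0.85) = 0.85
(p2 -> p3): 0.28 ≤ 0.49, so result = 1
((p2 -> p3) -> p3): 1 > 0.49, so result = 0.49
(p3 /\ p1) = min(0.49, 0.85) = 0.49
(p2 -> (p3 /\ p1)): 0.28 ≤ 0.49, so result = 1
(((p2 -> p3) -> p3) -> (p2 -> (p3 /\ p1))): 0.49 ≤ 1, so result = 1
(p2 /\ p1) = min(0.28, 0.85) = 0.28
((((p2 -> p3) -> p3) -> (p2 -> (p3 /\ p1))) /\ (p2 /\ p1)) = min(1, 0.28) = 0.28
(((~p3 /\ p2) \/ p1) -> ((((p2 -> p3) -> p3) -> (p2 -> (p3 /\ p1))) /\ (p2 /\ p1))): 0.85 > 0.28, so result = 0.28

0.28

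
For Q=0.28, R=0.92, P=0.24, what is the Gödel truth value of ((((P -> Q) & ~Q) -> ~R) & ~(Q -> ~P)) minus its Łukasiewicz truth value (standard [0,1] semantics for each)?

Gödel evaluation:
  (P -> Q): 0.24 ≤ 0.28, so result = 1
  ~Q: Gödel ¬ of 0.28 = 0 (operand ≠ 0)
  ((P -> Q) & ~Q) = min(1, 0) = 0
  ~R: Gödel ¬ of 0.92 = 0 (operand ≠ 0)
  (((P -> Q) & ~Q) -> ~R): 0 ≤ 0, so result = 1
  ~P: Gödel ¬ of 0.24 = 0 (operand ≠ 0)
  (Q -> ~P): 0.28 > 0, so result = 0
  ~(Q -> ~P): Gödel ¬ of 0 = 1 (operand is 0)
  ((((P -> Q) & ~Q) -> ~R) & ~(Q -> ~P)) = min(1, 1) = 1
  Gödel value = 1
Łukasiewicz evaluation:
  (P -> Q): min(1, 1 − 0.24 + 0.28) = 1
  ~Q: Łukasiewicz ¬ gives 1 − 0.28 = 0.72
  ((P -> Q) & ~Q) = min(1, 0.72) = 0.72
  ~R: Łukasiewicz ¬ gives 1 − 0.92 = 0.08
  (((P -> Q) & ~Q) -> ~R): min(1, 1 − 0.72 + 0.08) = 0.36
  ~P: Łukasiewicz ¬ gives 1 − 0.24 = 0.76
  (Q -> ~P): min(1, 1 − 0.28 + 0.76) = 1
  ~(Q -> ~P): Łukasiewicz ¬ gives 1 − 1 = 0
  ((((P -> Q) & ~Q) -> ~R) & ~(Q -> ~P)) = min(0.36, 0) = 0
  Łukasiewicz value = 0
Difference: 1 − 0 = 1.00

1.00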